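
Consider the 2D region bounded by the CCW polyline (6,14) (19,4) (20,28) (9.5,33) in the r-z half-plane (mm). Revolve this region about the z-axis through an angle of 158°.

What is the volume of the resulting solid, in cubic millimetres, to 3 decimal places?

Volume = 10200.207 mm³

Profile (r,z), 4 vertices: (6,14) (19,4) (20,28) (9.5,33)
edge 0: (6,14)→(19,4)  cross = 6·4 − 19·14 = -242.0000; (r_i+r_j)·cross = 25·-242.0000 = -6050.0000
edge 1: (19,4)→(20,28)  cross = 19·28 − 20·4 = 452.0000; (r_i+r_j)·cross = 39·452.0000 = 17628.0000
edge 2: (20,28)→(9.5,33)  cross = 20·33 − 9.5·28 = 394.0000; (r_i+r_j)·cross = 29.5·394.0000 = 11623.0000
edge 3: (9.5,33)→(6,14)  cross = 9.5·14 − 6·33 = -65.0000; (r_i+r_j)·cross = 15.5·-65.0000 = -1007.5000
Σcross = 539.0000 → A = |Σcross|/2 = 269.5000 mm²
Σ(r_i+r_j)·cross = 22193.5000 → first moment M = |Σ|/6 = 3698.9167
R_c = M/A = 3698.9167/269.5000 = 13.7251 mm
θ = 158° = 2.757620 rad
V = θ·R_c·A = 2.757620·13.7251·269.5000 = 10200.207 mm³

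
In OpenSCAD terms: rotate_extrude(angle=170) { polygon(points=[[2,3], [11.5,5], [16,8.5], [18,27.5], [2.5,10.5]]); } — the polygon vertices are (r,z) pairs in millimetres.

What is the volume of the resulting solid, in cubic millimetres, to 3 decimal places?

Volume = 6092.239 mm³

Profile (r,z), 5 vertices: (2,3) (11.5,5) (16,8.5) (18,27.5) (2.5,10.5)
edge 0: (2,3)→(11.5,5)  cross = 2·5 − 11.5·3 = -24.5000; (r_i+r_j)·cross = 13.5·-24.5000 = -330.7500
edge 1: (11.5,5)→(16,8.5)  cross = 11.5·8.5 − 16·5 = 17.7500; (r_i+r_j)·cross = 27.5·17.7500 = 488.1250
edge 2: (16,8.5)→(18,27.5)  cross = 16·27.5 − 18·8.5 = 287.0000; (r_i+r_j)·cross = 34·287.0000 = 9758.0000
edge 3: (18,27.5)→(2.5,10.5)  cross = 18·10.5 − 2.5·27.5 = 120.2500; (r_i+r_j)·cross = 20.5·120.2500 = 2465.1250
edge 4: (2.5,10.5)→(2,3)  cross = 2.5·3 − 2·10.5 = -13.5000; (r_i+r_j)·cross = 4.5·-13.5000 = -60.7500
Σcross = 387.0000 → A = |Σcross|/2 = 193.5000 mm²
Σ(r_i+r_j)·cross = 12319.7500 → first moment M = |Σ|/6 = 2053.2917
R_c = M/A = 2053.2917/193.5000 = 10.6113 mm
θ = 170° = 2.967060 rad
V = θ·R_c·A = 2.967060·10.6113·193.5000 = 6092.239 mm³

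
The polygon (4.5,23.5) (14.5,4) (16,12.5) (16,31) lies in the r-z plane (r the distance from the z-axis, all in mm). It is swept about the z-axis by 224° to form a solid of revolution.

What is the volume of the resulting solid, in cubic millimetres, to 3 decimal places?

Volume = 7665.381 mm³

Profile (r,z), 4 vertices: (4.5,23.5) (14.5,4) (16,12.5) (16,31)
edge 0: (4.5,23.5)→(14.5,4)  cross = 4.5·4 − 14.5·23.5 = -322.7500; (r_i+r_j)·cross = 19·-322.7500 = -6132.2500
edge 1: (14.5,4)→(16,12.5)  cross = 14.5·12.5 − 16·4 = 117.2500; (r_i+r_j)·cross = 30.5·117.2500 = 3576.1250
edge 2: (16,12.5)→(16,31)  cross = 16·31 − 16·12.5 = 296.0000; (r_i+r_j)·cross = 32·296.0000 = 9472.0000
edge 3: (16,31)→(4.5,23.5)  cross = 16·23.5 − 4.5·31 = 236.5000; (r_i+r_j)·cross = 20.5·236.5000 = 4848.2500
Σcross = 327.0000 → A = |Σcross|/2 = 163.5000 mm²
Σ(r_i+r_j)·cross = 11764.1250 → first moment M = |Σ|/6 = 1960.6875
R_c = M/A = 1960.6875/163.5000 = 11.9920 mm
θ = 224° = 3.909538 rad
V = θ·R_c·A = 3.909538·11.9920·163.5000 = 7665.381 mm³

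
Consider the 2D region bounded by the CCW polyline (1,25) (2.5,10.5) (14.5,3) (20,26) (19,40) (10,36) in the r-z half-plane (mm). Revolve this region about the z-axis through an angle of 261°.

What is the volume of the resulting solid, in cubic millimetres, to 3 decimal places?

Volume = 23397.397 mm³

Profile (r,z), 6 vertices: (1,25) (2.5,10.5) (14.5,3) (20,26) (19,40) (10,36)
edge 0: (1,25)→(2.5,10.5)  cross = 1·10.5 − 2.5·25 = -52.0000; (r_i+r_j)·cross = 3.5·-52.0000 = -182.0000
edge 1: (2.5,10.5)→(14.5,3)  cross = 2.5·3 − 14.5·10.5 = -144.7500; (r_i+r_j)·cross = 17·-144.7500 = -2460.7500
edge 2: (14.5,3)→(20,26)  cross = 14.5·26 − 20·3 = 317.0000; (r_i+r_j)·cross = 34.5·317.0000 = 10936.5000
edge 3: (20,26)→(19,40)  cross = 20·40 − 19·26 = 306.0000; (r_i+r_j)·cross = 39·306.0000 = 11934.0000
edge 4: (19,40)→(10,36)  cross = 19·36 − 10·40 = 284.0000; (r_i+r_j)·cross = 29·284.0000 = 8236.0000
edge 5: (10,36)→(1,25)  cross = 10·25 − 1·36 = 214.0000; (r_i+r_j)·cross = 11·214.0000 = 2354.0000
Σcross = 924.2500 → A = |Σcross|/2 = 462.1250 mm²
Σ(r_i+r_j)·cross = 30817.7500 → first moment M = |Σ|/6 = 5136.2917
R_c = M/A = 5136.2917/462.1250 = 11.1145 mm
θ = 261° = 4.555309 rad
V = θ·R_c·A = 4.555309·11.1145·462.1250 = 23397.397 mm³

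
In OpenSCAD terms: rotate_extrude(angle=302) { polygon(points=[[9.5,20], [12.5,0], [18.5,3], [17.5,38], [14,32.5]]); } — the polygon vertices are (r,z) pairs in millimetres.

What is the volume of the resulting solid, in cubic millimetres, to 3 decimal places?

Volume = 17185.312 mm³

Profile (r,z), 5 vertices: (9.5,20) (12.5,0) (18.5,3) (17.5,38) (14,32.5)
edge 0: (9.5,20)→(12.5,0)  cross = 9.5·0 − 12.5·20 = -250.0000; (r_i+r_j)·cross = 22·-250.0000 = -5500.0000
edge 1: (12.5,0)→(18.5,3)  cross = 12.5·3 − 18.5·0 = 37.5000; (r_i+r_j)·cross = 31·37.5000 = 1162.5000
edge 2: (18.5,3)→(17.5,38)  cross = 18.5·38 − 17.5·3 = 650.5000; (r_i+r_j)·cross = 36·650.5000 = 23418.0000
edge 3: (17.5,38)→(14,32.5)  cross = 17.5·32.5 − 14·38 = 36.7500; (r_i+r_j)·cross = 31.5·36.7500 = 1157.6250
edge 4: (14,32.5)→(9.5,20)  cross = 14·20 − 9.5·32.5 = -28.7500; (r_i+r_j)·cross = 23.5·-28.7500 = -675.6250
Σcross = 446.0000 → A = |Σcross|/2 = 223.0000 mm²
Σ(r_i+r_j)·cross = 19562.5000 → first moment M = |Σ|/6 = 3260.4167
R_c = M/A = 3260.4167/223.0000 = 14.6207 mm
θ = 302° = 5.270894 rad
V = θ·R_c·A = 5.270894·14.6207·223.0000 = 17185.312 mm³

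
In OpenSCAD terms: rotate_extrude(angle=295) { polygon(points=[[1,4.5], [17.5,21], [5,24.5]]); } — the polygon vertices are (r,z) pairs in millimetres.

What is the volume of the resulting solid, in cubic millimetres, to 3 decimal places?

Volume = 5323.778 mm³

Profile (r,z), 3 vertices: (1,4.5) (17.5,21) (5,24.5)
edge 0: (1,4.5)→(17.5,21)  cross = 1·21 − 17.5·4.5 = -57.7500; (r_i+r_j)·cross = 18.5·-57.7500 = -1068.3750
edge 1: (17.5,21)→(5,24.5)  cross = 17.5·24.5 − 5·21 = 323.7500; (r_i+r_j)·cross = 22.5·323.7500 = 7284.3750
edge 2: (5,24.5)→(1,4.5)  cross = 5·4.5 − 1·24.5 = -2.0000; (r_i+r_j)·cross = 6·-2.0000 = -12.0000
Σcross = 264.0000 → A = |Σcross|/2 = 132.0000 mm²
Σ(r_i+r_j)·cross = 6204.0000 → first moment M = |Σ|/6 = 1034.0000
R_c = M/A = 1034.0000/132.0000 = 7.8333 mm
θ = 295° = 5.148721 rad
V = θ·R_c·A = 5.148721·7.8333·132.0000 = 5323.778 mm³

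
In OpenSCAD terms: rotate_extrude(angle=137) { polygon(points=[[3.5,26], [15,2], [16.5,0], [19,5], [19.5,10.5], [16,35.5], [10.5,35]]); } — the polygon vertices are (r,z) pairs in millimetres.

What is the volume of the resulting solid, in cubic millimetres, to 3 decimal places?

Profile (r,z), 7 vertices: (3.5,26) (15,2) (16.5,0) (19,5) (19.5,10.5) (16,35.5) (10.5,35)
edge 0: (3.5,26)→(15,2)  cross = 3.5·2 − 15·26 = -383.0000; (r_i+r_j)·cross = 18.5·-383.0000 = -7085.5000
edge 1: (15,2)→(16.5,0)  cross = 15·0 − 16.5·2 = -33.0000; (r_i+r_j)·cross = 31.5·-33.0000 = -1039.5000
edge 2: (16.5,0)→(19,5)  cross = 16.5·5 − 19·0 = 82.5000; (r_i+r_j)·cross = 35.5·82.5000 = 2928.7500
edge 3: (19,5)→(19.5,10.5)  cross = 19·10.5 − 19.5·5 = 102.0000; (r_i+r_j)·cross = 38.5·102.0000 = 3927.0000
edge 4: (19.5,10.5)→(16,35.5)  cross = 19.5·35.5 − 16·10.5 = 524.2500; (r_i+r_j)·cross = 35.5·524.2500 = 18610.8750
edge 5: (16,35.5)→(10.5,35)  cross = 16·35 − 10.5·35.5 = 187.2500; (r_i+r_j)·cross = 26.5·187.2500 = 4962.1250
edge 6: (10.5,35)→(3.5,26)  cross = 10.5·26 − 3.5·35 = 150.5000; (r_i+r_j)·cross = 14·150.5000 = 2107.0000
Σcross = 630.5000 → A = |Σcross|/2 = 315.2500 mm²
Σ(r_i+r_j)·cross = 24410.7500 → first moment M = |Σ|/6 = 4068.4583
R_c = M/A = 4068.4583/315.2500 = 12.9055 mm
θ = 137° = 2.391101 rad
V = θ·R_c·A = 2.391101·12.9055·315.2500 = 9728.095 mm³

Volume = 9728.095 mm³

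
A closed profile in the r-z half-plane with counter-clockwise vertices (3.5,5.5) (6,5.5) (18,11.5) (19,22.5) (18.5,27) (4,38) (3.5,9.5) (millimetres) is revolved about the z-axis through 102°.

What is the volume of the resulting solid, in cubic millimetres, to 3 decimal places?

Volume = 6603.191 mm³

Profile (r,z), 7 vertices: (3.5,5.5) (6,5.5) (18,11.5) (19,22.5) (18.5,27) (4,38) (3.5,9.5)
edge 0: (3.5,5.5)→(6,5.5)  cross = 3.5·5.5 − 6·5.5 = -13.7500; (r_i+r_j)·cross = 9.5·-13.7500 = -130.6250
edge 1: (6,5.5)→(18,11.5)  cross = 6·11.5 − 18·5.5 = -30.0000; (r_i+r_j)·cross = 24·-30.0000 = -720.0000
edge 2: (18,11.5)→(19,22.5)  cross = 18·22.5 − 19·11.5 = 186.5000; (r_i+r_j)·cross = 37·186.5000 = 6900.5000
edge 3: (19,22.5)→(18.5,27)  cross = 19·27 − 18.5·22.5 = 96.7500; (r_i+r_j)·cross = 37.5·96.7500 = 3628.1250
edge 4: (18.5,27)→(4,38)  cross = 18.5·38 − 4·27 = 595.0000; (r_i+r_j)·cross = 22.5·595.0000 = 13387.5000
edge 5: (4,38)→(3.5,9.5)  cross = 4·9.5 − 3.5·38 = -95.0000; (r_i+r_j)·cross = 7.5·-95.0000 = -712.5000
edge 6: (3.5,9.5)→(3.5,5.5)  cross = 3.5·5.5 − 3.5·9.5 = -14.0000; (r_i+r_j)·cross = 7·-14.0000 = -98.0000
Σcross = 725.5000 → A = |Σcross|/2 = 362.7500 mm²
Σ(r_i+r_j)·cross = 22255.0000 → first moment M = |Σ|/6 = 3709.1667
R_c = M/A = 3709.1667/362.7500 = 10.2251 mm
θ = 102° = 1.780236 rad
V = θ·R_c·A = 1.780236·10.2251·362.7500 = 6603.191 mm³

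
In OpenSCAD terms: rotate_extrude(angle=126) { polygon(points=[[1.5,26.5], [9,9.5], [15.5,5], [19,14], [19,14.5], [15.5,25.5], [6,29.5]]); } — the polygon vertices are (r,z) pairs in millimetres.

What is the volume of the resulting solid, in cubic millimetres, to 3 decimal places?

Profile (r,z), 7 vertices: (1.5,26.5) (9,9.5) (15.5,5) (19,14) (19,14.5) (15.5,25.5) (6,29.5)
edge 0: (1.5,26.5)→(9,9.5)  cross = 1.5·9.5 − 9·26.5 = -224.2500; (r_i+r_j)·cross = 10.5·-224.2500 = -2354.6250
edge 1: (9,9.5)→(15.5,5)  cross = 9·5 − 15.5·9.5 = -102.2500; (r_i+r_j)·cross = 24.5·-102.2500 = -2505.1250
edge 2: (15.5,5)→(19,14)  cross = 15.5·14 − 19·5 = 122.0000; (r_i+r_j)·cross = 34.5·122.0000 = 4209.0000
edge 3: (19,14)→(19,14.5)  cross = 19·14.5 − 19·14 = 9.5000; (r_i+r_j)·cross = 38·9.5000 = 361.0000
edge 4: (19,14.5)→(15.5,25.5)  cross = 19·25.5 − 15.5·14.5 = 259.7500; (r_i+r_j)·cross = 34.5·259.7500 = 8961.3750
edge 5: (15.5,25.5)→(6,29.5)  cross = 15.5·29.5 − 6·25.5 = 304.2500; (r_i+r_j)·cross = 21.5·304.2500 = 6541.3750
edge 6: (6,29.5)→(1.5,26.5)  cross = 6·26.5 − 1.5·29.5 = 114.7500; (r_i+r_j)·cross = 7.5·114.7500 = 860.6250
Σcross = 483.7500 → A = |Σcross|/2 = 241.8750 mm²
Σ(r_i+r_j)·cross = 16073.6250 → first moment M = |Σ|/6 = 2678.9375
R_c = M/A = 2678.9375/241.8750 = 11.0757 mm
θ = 126° = 2.199115 rad
V = θ·R_c·A = 2.199115·11.0757·241.8750 = 5891.291 mm³

Volume = 5891.291 mm³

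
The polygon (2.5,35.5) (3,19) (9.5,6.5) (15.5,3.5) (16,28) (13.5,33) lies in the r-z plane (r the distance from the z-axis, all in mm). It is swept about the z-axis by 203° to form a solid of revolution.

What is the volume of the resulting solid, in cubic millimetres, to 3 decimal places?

Volume = 11016.130 mm³

Profile (r,z), 6 vertices: (2.5,35.5) (3,19) (9.5,6.5) (15.5,3.5) (16,28) (13.5,33)
edge 0: (2.5,35.5)→(3,19)  cross = 2.5·19 − 3·35.5 = -59.0000; (r_i+r_j)·cross = 5.5·-59.0000 = -324.5000
edge 1: (3,19)→(9.5,6.5)  cross = 3·6.5 − 9.5·19 = -161.0000; (r_i+r_j)·cross = 12.5·-161.0000 = -2012.5000
edge 2: (9.5,6.5)→(15.5,3.5)  cross = 9.5·3.5 − 15.5·6.5 = -67.5000; (r_i+r_j)·cross = 25·-67.5000 = -1687.5000
edge 3: (15.5,3.5)→(16,28)  cross = 15.5·28 − 16·3.5 = 378.0000; (r_i+r_j)·cross = 31.5·378.0000 = 11907.0000
edge 4: (16,28)→(13.5,33)  cross = 16·33 − 13.5·28 = 150.0000; (r_i+r_j)·cross = 29.5·150.0000 = 4425.0000
edge 5: (13.5,33)→(2.5,35.5)  cross = 13.5·35.5 − 2.5·33 = 396.7500; (r_i+r_j)·cross = 16·396.7500 = 6348.0000
Σcross = 637.2500 → A = |Σcross|/2 = 318.6250 mm²
Σ(r_i+r_j)·cross = 18655.5000 → first moment M = |Σ|/6 = 3109.2500
R_c = M/A = 3109.2500/318.6250 = 9.7583 mm
θ = 203° = 3.543018 rad
V = θ·R_c·A = 3.543018·9.7583·318.6250 = 11016.130 mm³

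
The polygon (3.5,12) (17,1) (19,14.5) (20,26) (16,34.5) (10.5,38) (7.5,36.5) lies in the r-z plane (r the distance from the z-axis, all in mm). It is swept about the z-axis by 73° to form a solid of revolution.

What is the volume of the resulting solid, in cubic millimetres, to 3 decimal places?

Profile (r,z), 7 vertices: (3.5,12) (17,1) (19,14.5) (20,26) (16,34.5) (10.5,38) (7.5,36.5)
edge 0: (3.5,12)→(17,1)  cross = 3.5·1 − 17·12 = -200.5000; (r_i+r_j)·cross = 20.5·-200.5000 = -4110.2500
edge 1: (17,1)→(19,14.5)  cross = 17·14.5 − 19·1 = 227.5000; (r_i+r_j)·cross = 36·227.5000 = 8190.0000
edge 2: (19,14.5)→(20,26)  cross = 19·26 − 20·14.5 = 204.0000; (r_i+r_j)·cross = 39·204.0000 = 7956.0000
edge 3: (20,26)→(16,34.5)  cross = 20·34.5 − 16·26 = 274.0000; (r_i+r_j)·cross = 36·274.0000 = 9864.0000
edge 4: (16,34.5)→(10.5,38)  cross = 16·38 − 10.5·34.5 = 245.7500; (r_i+r_j)·cross = 26.5·245.7500 = 6512.3750
edge 5: (10.5,38)→(7.5,36.5)  cross = 10.5·36.5 − 7.5·38 = 98.2500; (r_i+r_j)·cross = 18·98.2500 = 1768.5000
edge 6: (7.5,36.5)→(3.5,12)  cross = 7.5·12 − 3.5·36.5 = -37.7500; (r_i+r_j)·cross = 11·-37.7500 = -415.2500
Σcross = 811.2500 → A = |Σcross|/2 = 405.6250 mm²
Σ(r_i+r_j)·cross = 29765.3750 → first moment M = |Σ|/6 = 4960.8958
R_c = M/A = 4960.8958/405.6250 = 12.2303 mm
θ = 73° = 1.274090 rad
V = θ·R_c·A = 1.274090·12.2303·405.6250 = 6320.630 mm³

Volume = 6320.630 mm³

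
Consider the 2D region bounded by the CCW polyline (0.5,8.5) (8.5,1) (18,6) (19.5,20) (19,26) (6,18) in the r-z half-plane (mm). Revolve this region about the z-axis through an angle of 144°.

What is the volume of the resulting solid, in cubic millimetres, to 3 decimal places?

Profile (r,z), 6 vertices: (0.5,8.5) (8.5,1) (18,6) (19.5,20) (19,26) (6,18)
edge 0: (0.5,8.5)→(8.5,1)  cross = 0.5·1 − 8.5·8.5 = -71.7500; (r_i+r_j)·cross = 9·-71.7500 = -645.7500
edge 1: (8.5,1)→(18,6)  cross = 8.5·6 − 18·1 = 33.0000; (r_i+r_j)·cross = 26.5·33.0000 = 874.5000
edge 2: (18,6)→(19.5,20)  cross = 18·20 − 19.5·6 = 243.0000; (r_i+r_j)·cross = 37.5·243.0000 = 9112.5000
edge 3: (19.5,20)→(19,26)  cross = 19.5·26 − 19·20 = 127.0000; (r_i+r_j)·cross = 38.5·127.0000 = 4889.5000
edge 4: (19,26)→(6,18)  cross = 19·18 − 6·26 = 186.0000; (r_i+r_j)·cross = 25·186.0000 = 4650.0000
edge 5: (6,18)→(0.5,8.5)  cross = 6·8.5 − 0.5·18 = 42.0000; (r_i+r_j)·cross = 6.5·42.0000 = 273.0000
Σcross = 559.2500 → A = |Σcross|/2 = 279.6250 mm²
Σ(r_i+r_j)·cross = 19153.7500 → first moment M = |Σ|/6 = 3192.2917
R_c = M/A = 3192.2917/279.6250 = 11.4163 mm
θ = 144° = 2.513274 rad
V = θ·R_c·A = 2.513274·11.4163·279.6250 = 8023.104 mm³

Volume = 8023.104 mm³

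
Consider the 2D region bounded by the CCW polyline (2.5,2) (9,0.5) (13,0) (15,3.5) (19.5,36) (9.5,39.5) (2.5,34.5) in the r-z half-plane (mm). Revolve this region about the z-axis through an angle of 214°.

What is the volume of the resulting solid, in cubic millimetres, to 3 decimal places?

Profile (r,z), 7 vertices: (2.5,2) (9,0.5) (13,0) (15,3.5) (19.5,36) (9.5,39.5) (2.5,34.5)
edge 0: (2.5,2)→(9,0.5)  cross = 2.5·0.5 − 9·2 = -16.7500; (r_i+r_j)·cross = 11.5·-16.7500 = -192.6250
edge 1: (9,0.5)→(13,0)  cross = 9·0 − 13·0.5 = -6.5000; (r_i+r_j)·cross = 22·-6.5000 = -143.0000
edge 2: (13,0)→(15,3.5)  cross = 13·3.5 − 15·0 = 45.5000; (r_i+r_j)·cross = 28·45.5000 = 1274.0000
edge 3: (15,3.5)→(19.5,36)  cross = 15·36 − 19.5·3.5 = 471.7500; (r_i+r_j)·cross = 34.5·471.7500 = 16275.3750
edge 4: (19.5,36)→(9.5,39.5)  cross = 19.5·39.5 − 9.5·36 = 428.2500; (r_i+r_j)·cross = 29·428.2500 = 12419.2500
edge 5: (9.5,39.5)→(2.5,34.5)  cross = 9.5·34.5 − 2.5·39.5 = 229.0000; (r_i+r_j)·cross = 12·229.0000 = 2748.0000
edge 6: (2.5,34.5)→(2.5,2)  cross = 2.5·2 − 2.5·34.5 = -81.2500; (r_i+r_j)·cross = 5·-81.2500 = -406.2500
Σcross = 1070.0000 → A = |Σcross|/2 = 535.0000 mm²
Σ(r_i+r_j)·cross = 31974.7500 → first moment M = |Σ|/6 = 5329.1250
R_c = M/A = 5329.1250/535.0000 = 9.9610 mm
θ = 214° = 3.735005 rad
V = θ·R_c·A = 3.735005·9.9610·535.0000 = 19904.306 mm³

Volume = 19904.306 mm³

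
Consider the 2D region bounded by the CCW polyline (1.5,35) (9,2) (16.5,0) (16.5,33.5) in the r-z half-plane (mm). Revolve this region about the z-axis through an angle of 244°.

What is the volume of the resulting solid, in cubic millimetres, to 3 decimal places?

Profile (r,z), 4 vertices: (1.5,35) (9,2) (16.5,0) (16.5,33.5)
edge 0: (1.5,35)→(9,2)  cross = 1.5·2 − 9·35 = -312.0000; (r_i+r_j)·cross = 10.5·-312.0000 = -3276.0000
edge 1: (9,2)→(16.5,0)  cross = 9·0 − 16.5·2 = -33.0000; (r_i+r_j)·cross = 25.5·-33.0000 = -841.5000
edge 2: (16.5,0)→(16.5,33.5)  cross = 16.5·33.5 − 16.5·0 = 552.7500; (r_i+r_j)·cross = 33·552.7500 = 18240.7500
edge 3: (16.5,33.5)→(1.5,35)  cross = 16.5·35 − 1.5·33.5 = 527.2500; (r_i+r_j)·cross = 18·527.2500 = 9490.5000
Σcross = 735.0000 → A = |Σcross|/2 = 367.5000 mm²
Σ(r_i+r_j)·cross = 23613.7500 → first moment M = |Σ|/6 = 3935.6250
R_c = M/A = 3935.6250/367.5000 = 10.7092 mm
θ = 244° = 4.258603 rad
V = θ·R_c·A = 4.258603·10.7092·367.5000 = 16760.266 mm³

Volume = 16760.266 mm³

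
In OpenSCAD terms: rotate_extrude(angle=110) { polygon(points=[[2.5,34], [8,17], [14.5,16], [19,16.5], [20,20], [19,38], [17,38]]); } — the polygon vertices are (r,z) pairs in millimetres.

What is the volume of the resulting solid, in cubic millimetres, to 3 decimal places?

Profile (r,z), 7 vertices: (2.5,34) (8,17) (14.5,16) (19,16.5) (20,20) (19,38) (17,38)
edge 0: (2.5,34)→(8,17)  cross = 2.5·17 − 8·34 = -229.5000; (r_i+r_j)·cross = 10.5·-229.5000 = -2409.7500
edge 1: (8,17)→(14.5,16)  cross = 8·16 − 14.5·17 = -118.5000; (r_i+r_j)·cross = 22.5·-118.5000 = -2666.2500
edge 2: (14.5,16)→(19,16.5)  cross = 14.5·16.5 − 19·16 = -64.7500; (r_i+r_j)·cross = 33.5·-64.7500 = -2169.1250
edge 3: (19,16.5)→(20,20)  cross = 19·20 − 20·16.5 = 50.0000; (r_i+r_j)·cross = 39·50.0000 = 1950.0000
edge 4: (20,20)→(19,38)  cross = 20·38 − 19·20 = 380.0000; (r_i+r_j)·cross = 39·380.0000 = 14820.0000
edge 5: (19,38)→(17,38)  cross = 19·38 − 17·38 = 76.0000; (r_i+r_j)·cross = 36·76.0000 = 2736.0000
edge 6: (17,38)→(2.5,34)  cross = 17·34 − 2.5·38 = 483.0000; (r_i+r_j)·cross = 19.5·483.0000 = 9418.5000
Σcross = 576.2500 → A = |Σcross|/2 = 288.1250 mm²
Σ(r_i+r_j)·cross = 21679.3750 → first moment M = |Σ|/6 = 3613.2292
R_c = M/A = 3613.2292/288.1250 = 12.5405 mm
θ = 110° = 1.919862 rad
V = θ·R_c·A = 1.919862·12.5405·288.1250 = 6936.902 mm³

Volume = 6936.902 mm³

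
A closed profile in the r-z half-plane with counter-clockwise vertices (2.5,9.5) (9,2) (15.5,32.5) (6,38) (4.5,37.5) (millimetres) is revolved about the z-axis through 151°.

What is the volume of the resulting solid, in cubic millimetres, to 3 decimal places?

Profile (r,z), 5 vertices: (2.5,9.5) (9,2) (15.5,32.5) (6,38) (4.5,37.5)
edge 0: (2.5,9.5)→(9,2)  cross = 2.5·2 − 9·9.5 = -80.5000; (r_i+r_j)·cross = 11.5·-80.5000 = -925.7500
edge 1: (9,2)→(15.5,32.5)  cross = 9·32.5 − 15.5·2 = 261.5000; (r_i+r_j)·cross = 24.5·261.5000 = 6406.7500
edge 2: (15.5,32.5)→(6,38)  cross = 15.5·38 − 6·32.5 = 394.0000; (r_i+r_j)·cross = 21.5·394.0000 = 8471.0000
edge 3: (6,38)→(4.5,37.5)  cross = 6·37.5 − 4.5·38 = 54.0000; (r_i+r_j)·cross = 10.5·54.0000 = 567.0000
edge 4: (4.5,37.5)→(2.5,9.5)  cross = 4.5·9.5 − 2.5·37.5 = -51.0000; (r_i+r_j)·cross = 7·-51.0000 = -357.0000
Σcross = 578.0000 → A = |Σcross|/2 = 289.0000 mm²
Σ(r_i+r_j)·cross = 14162.0000 → first moment M = |Σ|/6 = 2360.3333
R_c = M/A = 2360.3333/289.0000 = 8.1672 mm
θ = 151° = 2.635447 rad
V = θ·R_c·A = 2.635447·8.1672·289.0000 = 6220.534 mm³

Volume = 6220.534 mm³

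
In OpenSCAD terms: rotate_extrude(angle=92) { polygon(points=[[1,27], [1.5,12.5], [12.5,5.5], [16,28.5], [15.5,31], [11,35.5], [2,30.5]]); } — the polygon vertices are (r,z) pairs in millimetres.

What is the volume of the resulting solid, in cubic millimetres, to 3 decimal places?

Profile (r,z), 7 vertices: (1,27) (1.5,12.5) (12.5,5.5) (16,28.5) (15.5,31) (11,35.5) (2,30.5)
edge 0: (1,27)→(1.5,12.5)  cross = 1·12.5 − 1.5·27 = -28.0000; (r_i+r_j)·cross = 2.5·-28.0000 = -70.0000
edge 1: (1.5,12.5)→(12.5,5.5)  cross = 1.5·5.5 − 12.5·12.5 = -148.0000; (r_i+r_j)·cross = 14·-148.0000 = -2072.0000
edge 2: (12.5,5.5)→(16,28.5)  cross = 12.5·28.5 − 16·5.5 = 268.2500; (r_i+r_j)·cross = 28.5·268.2500 = 7645.1250
edge 3: (16,28.5)→(15.5,31)  cross = 16·31 − 15.5·28.5 = 54.2500; (r_i+r_j)·cross = 31.5·54.2500 = 1708.8750
edge 4: (15.5,31)→(11,35.5)  cross = 15.5·35.5 − 11·31 = 209.2500; (r_i+r_j)·cross = 26.5·209.2500 = 5545.1250
edge 5: (11,35.5)→(2,30.5)  cross = 11·30.5 − 2·35.5 = 264.5000; (r_i+r_j)·cross = 13·264.5000 = 3438.5000
edge 6: (2,30.5)→(1,27)  cross = 2·27 − 1·30.5 = 23.5000; (r_i+r_j)·cross = 3·23.5000 = 70.5000
Σcross = 643.7500 → A = |Σcross|/2 = 321.8750 mm²
Σ(r_i+r_j)·cross = 16266.1250 → first moment M = |Σ|/6 = 2711.0208
R_c = M/A = 2711.0208/321.8750 = 8.4226 mm
θ = 92° = 1.605703 rad
V = θ·R_c·A = 1.605703·8.4226·321.8750 = 4353.094 mm³

Volume = 4353.094 mm³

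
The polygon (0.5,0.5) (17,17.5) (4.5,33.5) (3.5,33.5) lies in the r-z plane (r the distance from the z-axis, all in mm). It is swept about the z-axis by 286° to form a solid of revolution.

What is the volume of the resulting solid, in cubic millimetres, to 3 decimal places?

Volume = 8954.589 mm³

Profile (r,z), 4 vertices: (0.5,0.5) (17,17.5) (4.5,33.5) (3.5,33.5)
edge 0: (0.5,0.5)→(17,17.5)  cross = 0.5·17.5 − 17·0.5 = 0.2500; (r_i+r_j)·cross = 17.5·0.2500 = 4.3750
edge 1: (17,17.5)→(4.5,33.5)  cross = 17·33.5 − 4.5·17.5 = 490.7500; (r_i+r_j)·cross = 21.5·490.7500 = 10551.1250
edge 2: (4.5,33.5)→(3.5,33.5)  cross = 4.5·33.5 − 3.5·33.5 = 33.5000; (r_i+r_j)·cross = 8·33.5000 = 268.0000
edge 3: (3.5,33.5)→(0.5,0.5)  cross = 3.5·0.5 − 0.5·33.5 = -15.0000; (r_i+r_j)·cross = 4·-15.0000 = -60.0000
Σcross = 509.5000 → A = |Σcross|/2 = 254.7500 mm²
Σ(r_i+r_j)·cross = 10763.5000 → first moment M = |Σ|/6 = 1793.9167
R_c = M/A = 1793.9167/254.7500 = 7.0419 mm
θ = 286° = 4.991642 rad
V = θ·R_c·A = 4.991642·7.0419·254.7500 = 8954.589 mm³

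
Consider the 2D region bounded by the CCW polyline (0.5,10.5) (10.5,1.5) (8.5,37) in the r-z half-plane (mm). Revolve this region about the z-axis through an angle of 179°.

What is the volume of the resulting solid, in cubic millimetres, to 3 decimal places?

Volume = 3421.714 mm³

Profile (r,z), 3 vertices: (0.5,10.5) (10.5,1.5) (8.5,37)
edge 0: (0.5,10.5)→(10.5,1.5)  cross = 0.5·1.5 − 10.5·10.5 = -109.5000; (r_i+r_j)·cross = 11·-109.5000 = -1204.5000
edge 1: (10.5,1.5)→(8.5,37)  cross = 10.5·37 − 8.5·1.5 = 375.7500; (r_i+r_j)·cross = 19·375.7500 = 7139.2500
edge 2: (8.5,37)→(0.5,10.5)  cross = 8.5·10.5 − 0.5·37 = 70.7500; (r_i+r_j)·cross = 9·70.7500 = 636.7500
Σcross = 337.0000 → A = |Σcross|/2 = 168.5000 mm²
Σ(r_i+r_j)·cross = 6571.5000 → first moment M = |Σ|/6 = 1095.2500
R_c = M/A = 1095.2500/168.5000 = 6.5000 mm
θ = 179° = 3.124139 rad
V = θ·R_c·A = 3.124139·6.5000·168.5000 = 3421.714 mm³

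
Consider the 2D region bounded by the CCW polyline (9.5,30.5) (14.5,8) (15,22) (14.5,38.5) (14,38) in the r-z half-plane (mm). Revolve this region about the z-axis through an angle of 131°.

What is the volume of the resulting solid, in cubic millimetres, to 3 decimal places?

Volume = 2514.734 mm³

Profile (r,z), 5 vertices: (9.5,30.5) (14.5,8) (15,22) (14.5,38.5) (14,38)
edge 0: (9.5,30.5)→(14.5,8)  cross = 9.5·8 − 14.5·30.5 = -366.2500; (r_i+r_j)·cross = 24·-366.2500 = -8790.0000
edge 1: (14.5,8)→(15,22)  cross = 14.5·22 − 15·8 = 199.0000; (r_i+r_j)·cross = 29.5·199.0000 = 5870.5000
edge 2: (15,22)→(14.5,38.5)  cross = 15·38.5 − 14.5·22 = 258.5000; (r_i+r_j)·cross = 29.5·258.5000 = 7625.7500
edge 3: (14.5,38.5)→(14,38)  cross = 14.5·38 − 14·38.5 = 12.0000; (r_i+r_j)·cross = 28.5·12.0000 = 342.0000
edge 4: (14,38)→(9.5,30.5)  cross = 14·30.5 − 9.5·38 = 66.0000; (r_i+r_j)·cross = 23.5·66.0000 = 1551.0000
Σcross = 169.2500 → A = |Σcross|/2 = 84.6250 mm²
Σ(r_i+r_j)·cross = 6599.2500 → first moment M = |Σ|/6 = 1099.8750
R_c = M/A = 1099.8750/84.6250 = 12.9970 mm
θ = 131° = 2.286381 rad
V = θ·R_c·A = 2.286381·12.9970·84.6250 = 2514.734 mm³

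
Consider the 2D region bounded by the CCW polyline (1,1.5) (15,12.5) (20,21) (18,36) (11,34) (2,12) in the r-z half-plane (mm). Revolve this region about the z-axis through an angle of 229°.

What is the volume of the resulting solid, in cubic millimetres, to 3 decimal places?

Volume = 14774.852 mm³

Profile (r,z), 6 vertices: (1,1.5) (15,12.5) (20,21) (18,36) (11,34) (2,12)
edge 0: (1,1.5)→(15,12.5)  cross = 1·12.5 − 15·1.5 = -10.0000; (r_i+r_j)·cross = 16·-10.0000 = -160.0000
edge 1: (15,12.5)→(20,21)  cross = 15·21 − 20·12.5 = 65.0000; (r_i+r_j)·cross = 35·65.0000 = 2275.0000
edge 2: (20,21)→(18,36)  cross = 20·36 − 18·21 = 342.0000; (r_i+r_j)·cross = 38·342.0000 = 12996.0000
edge 3: (18,36)→(11,34)  cross = 18·34 − 11·36 = 216.0000; (r_i+r_j)·cross = 29·216.0000 = 6264.0000
edge 4: (11,34)→(2,12)  cross = 11·12 − 2·34 = 64.0000; (r_i+r_j)·cross = 13·64.0000 = 832.0000
edge 5: (2,12)→(1,1.5)  cross = 2·1.5 − 1·12 = -9.0000; (r_i+r_j)·cross = 3·-9.0000 = -27.0000
Σcross = 668.0000 → A = |Σcross|/2 = 334.0000 mm²
Σ(r_i+r_j)·cross = 22180.0000 → first moment M = |Σ|/6 = 3696.6667
R_c = M/A = 3696.6667/334.0000 = 11.0679 mm
θ = 229° = 3.996804 rad
V = θ·R_c·A = 3.996804·11.0679·334.0000 = 14774.852 mm³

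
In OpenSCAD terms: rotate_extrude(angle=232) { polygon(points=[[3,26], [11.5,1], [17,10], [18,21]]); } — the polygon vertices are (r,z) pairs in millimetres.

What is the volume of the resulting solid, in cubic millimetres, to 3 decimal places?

Volume = 8908.835 mm³

Profile (r,z), 4 vertices: (3,26) (11.5,1) (17,10) (18,21)
edge 0: (3,26)→(11.5,1)  cross = 3·1 − 11.5·26 = -296.0000; (r_i+r_j)·cross = 14.5·-296.0000 = -4292.0000
edge 1: (11.5,1)→(17,10)  cross = 11.5·10 − 17·1 = 98.0000; (r_i+r_j)·cross = 28.5·98.0000 = 2793.0000
edge 2: (17,10)→(18,21)  cross = 17·21 − 18·10 = 177.0000; (r_i+r_j)·cross = 35·177.0000 = 6195.0000
edge 3: (18,21)→(3,26)  cross = 18·26 − 3·21 = 405.0000; (r_i+r_j)·cross = 21·405.0000 = 8505.0000
Σcross = 384.0000 → A = |Σcross|/2 = 192.0000 mm²
Σ(r_i+r_j)·cross = 13201.0000 → first moment M = |Σ|/6 = 2200.1667
R_c = M/A = 2200.1667/192.0000 = 11.4592 mm
θ = 232° = 4.049164 rad
V = θ·R_c·A = 4.049164·11.4592·192.0000 = 8908.835 mm³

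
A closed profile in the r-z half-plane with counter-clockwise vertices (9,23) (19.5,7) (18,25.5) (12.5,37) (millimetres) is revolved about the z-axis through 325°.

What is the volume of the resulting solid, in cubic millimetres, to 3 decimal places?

Volume = 11862.712 mm³

Profile (r,z), 4 vertices: (9,23) (19.5,7) (18,25.5) (12.5,37)
edge 0: (9,23)→(19.5,7)  cross = 9·7 − 19.5·23 = -385.5000; (r_i+r_j)·cross = 28.5·-385.5000 = -10986.7500
edge 1: (19.5,7)→(18,25.5)  cross = 19.5·25.5 − 18·7 = 371.2500; (r_i+r_j)·cross = 37.5·371.2500 = 13921.8750
edge 2: (18,25.5)→(12.5,37)  cross = 18·37 − 12.5·25.5 = 347.2500; (r_i+r_j)·cross = 30.5·347.2500 = 10591.1250
edge 3: (12.5,37)→(9,23)  cross = 12.5·23 − 9·37 = -45.5000; (r_i+r_j)·cross = 21.5·-45.5000 = -978.2500
Σcross = 287.5000 → A = |Σcross|/2 = 143.7500 mm²
Σ(r_i+r_j)·cross = 12548.0000 → first moment M = |Σ|/6 = 2091.3333
R_c = M/A = 2091.3333/143.7500 = 14.5484 mm
θ = 325° = 5.672320 rad
V = θ·R_c·A = 5.672320·14.5484·143.7500 = 11862.712 mm³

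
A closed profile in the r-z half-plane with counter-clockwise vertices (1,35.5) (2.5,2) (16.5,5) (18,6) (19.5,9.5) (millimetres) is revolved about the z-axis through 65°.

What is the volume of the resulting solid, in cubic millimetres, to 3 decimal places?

Volume = 2956.933 mm³

Profile (r,z), 5 vertices: (1,35.5) (2.5,2) (16.5,5) (18,6) (19.5,9.5)
edge 0: (1,35.5)→(2.5,2)  cross = 1·2 − 2.5·35.5 = -86.7500; (r_i+r_j)·cross = 3.5·-86.7500 = -303.6250
edge 1: (2.5,2)→(16.5,5)  cross = 2.5·5 − 16.5·2 = -20.5000; (r_i+r_j)·cross = 19·-20.5000 = -389.5000
edge 2: (16.5,5)→(18,6)  cross = 16.5·6 − 18·5 = 9.0000; (r_i+r_j)·cross = 34.5·9.0000 = 310.5000
edge 3: (18,6)→(19.5,9.5)  cross = 18·9.5 − 19.5·6 = 54.0000; (r_i+r_j)·cross = 37.5·54.0000 = 2025.0000
edge 4: (19.5,9.5)→(1,35.5)  cross = 19.5·35.5 − 1·9.5 = 682.7500; (r_i+r_j)·cross = 20.5·682.7500 = 13996.3750
Σcross = 638.5000 → A = |Σcross|/2 = 319.2500 mm²
Σ(r_i+r_j)·cross = 15638.7500 → first moment M = |Σ|/6 = 2606.4583
R_c = M/A = 2606.4583/319.2500 = 8.1643 mm
θ = 65° = 1.134464 rad
V = θ·R_c·A = 1.134464·8.1643·319.2500 = 2956.933 mm³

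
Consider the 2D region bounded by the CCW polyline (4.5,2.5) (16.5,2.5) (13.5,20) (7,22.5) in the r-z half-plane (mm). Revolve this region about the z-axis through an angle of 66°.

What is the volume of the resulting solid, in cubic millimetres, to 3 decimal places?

Volume = 2044.893 mm³

Profile (r,z), 4 vertices: (4.5,2.5) (16.5,2.5) (13.5,20) (7,22.5)
edge 0: (4.5,2.5)→(16.5,2.5)  cross = 4.5·2.5 − 16.5·2.5 = -30.0000; (r_i+r_j)·cross = 21·-30.0000 = -630.0000
edge 1: (16.5,2.5)→(13.5,20)  cross = 16.5·20 − 13.5·2.5 = 296.2500; (r_i+r_j)·cross = 30·296.2500 = 8887.5000
edge 2: (13.5,20)→(7,22.5)  cross = 13.5·22.5 − 7·20 = 163.7500; (r_i+r_j)·cross = 20.5·163.7500 = 3356.8750
edge 3: (7,22.5)→(4.5,2.5)  cross = 7·2.5 − 4.5·22.5 = -83.7500; (r_i+r_j)·cross = 11.5·-83.7500 = -963.1250
Σcross = 346.2500 → A = |Σcross|/2 = 173.1250 mm²
Σ(r_i+r_j)·cross = 10651.2500 → first moment M = |Σ|/6 = 1775.2083
R_c = M/A = 1775.2083/173.1250 = 10.2539 mm
θ = 66° = 1.151917 rad
V = θ·R_c·A = 1.151917·10.2539·173.1250 = 2044.893 mm³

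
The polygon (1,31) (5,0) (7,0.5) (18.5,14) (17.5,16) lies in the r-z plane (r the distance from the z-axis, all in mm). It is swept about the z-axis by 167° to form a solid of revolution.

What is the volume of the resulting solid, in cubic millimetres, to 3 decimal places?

Profile (r,z), 5 vertices: (1,31) (5,0) (7,0.5) (18.5,14) (17.5,16)
edge 0: (1,31)→(5,0)  cross = 1·0 − 5·31 = -155.0000; (r_i+r_j)·cross = 6·-155.0000 = -930.0000
edge 1: (5,0)→(7,0.5)  cross = 5·0.5 − 7·0 = 2.5000; (r_i+r_j)·cross = 12·2.5000 = 30.0000
edge 2: (7,0.5)→(18.5,14)  cross = 7·14 − 18.5·0.5 = 88.7500; (r_i+r_j)·cross = 25.5·88.7500 = 2263.1250
edge 3: (18.5,14)→(17.5,16)  cross = 18.5·16 − 17.5·14 = 51.0000; (r_i+r_j)·cross = 36·51.0000 = 1836.0000
edge 4: (17.5,16)→(1,31)  cross = 17.5·31 − 1·16 = 526.5000; (r_i+r_j)·cross = 18.5·526.5000 = 9740.2500
Σcross = 513.7500 → A = |Σcross|/2 = 256.8750 mm²
Σ(r_i+r_j)·cross = 12939.3750 → first moment M = |Σ|/6 = 2156.5625
R_c = M/A = 2156.5625/256.8750 = 8.3954 mm
θ = 167° = 2.914700 rad
V = θ·R_c·A = 2.914700·8.3954·256.8750 = 6285.732 mm³

Volume = 6285.732 mm³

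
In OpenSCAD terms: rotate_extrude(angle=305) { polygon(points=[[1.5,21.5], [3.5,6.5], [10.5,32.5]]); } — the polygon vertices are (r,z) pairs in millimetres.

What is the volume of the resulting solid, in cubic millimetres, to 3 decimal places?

Volume = 2159.023 mm³

Profile (r,z), 3 vertices: (1.5,21.5) (3.5,6.5) (10.5,32.5)
edge 0: (1.5,21.5)→(3.5,6.5)  cross = 1.5·6.5 − 3.5·21.5 = -65.5000; (r_i+r_j)·cross = 5·-65.5000 = -327.5000
edge 1: (3.5,6.5)→(10.5,32.5)  cross = 3.5·32.5 − 10.5·6.5 = 45.5000; (r_i+r_j)·cross = 14·45.5000 = 637.0000
edge 2: (10.5,32.5)→(1.5,21.5)  cross = 10.5·21.5 − 1.5·32.5 = 177.0000; (r_i+r_j)·cross = 12·177.0000 = 2124.0000
Σcross = 157.0000 → A = |Σcross|/2 = 78.5000 mm²
Σ(r_i+r_j)·cross = 2433.5000 → first moment M = |Σ|/6 = 405.5833
R_c = M/A = 405.5833/78.5000 = 5.1667 mm
θ = 305° = 5.323254 rad
V = θ·R_c·A = 5.323254·5.1667·78.5000 = 2159.023 mm³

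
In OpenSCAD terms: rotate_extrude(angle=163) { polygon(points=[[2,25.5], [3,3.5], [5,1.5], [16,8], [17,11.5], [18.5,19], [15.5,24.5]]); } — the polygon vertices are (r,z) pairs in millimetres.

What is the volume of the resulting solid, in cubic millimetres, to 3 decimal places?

Profile (r,z), 7 vertices: (2,25.5) (3,3.5) (5,1.5) (16,8) (17,11.5) (18.5,19) (15.5,24.5)
edge 0: (2,25.5)→(3,3.5)  cross = 2·3.5 − 3·25.5 = -69.5000; (r_i+r_j)·cross = 5·-69.5000 = -347.5000
edge 1: (3,3.5)→(5,1.5)  cross = 3·1.5 − 5·3.5 = -13.0000; (r_i+r_j)·cross = 8·-13.0000 = -104.0000
edge 2: (5,1.5)→(16,8)  cross = 5·8 − 16·1.5 = 16.0000; (r_i+r_j)·cross = 21·16.0000 = 336.0000
edge 3: (16,8)→(17,11.5)  cross = 16·11.5 − 17·8 = 48.0000; (r_i+r_j)·cross = 33·48.0000 = 1584.0000
edge 4: (17,11.5)→(18.5,19)  cross = 17·19 − 18.5·11.5 = 110.2500; (r_i+r_j)·cross = 35.5·110.2500 = 3913.8750
edge 5: (18.5,19)→(15.5,24.5)  cross = 18.5·24.5 − 15.5·19 = 158.7500; (r_i+r_j)·cross = 34·158.7500 = 5397.5000
edge 6: (15.5,24.5)→(2,25.5)  cross = 15.5·25.5 − 2·24.5 = 346.2500; (r_i+r_j)·cross = 17.5·346.2500 = 6059.3750
Σcross = 596.7500 → A = |Σcross|/2 = 298.3750 mm²
Σ(r_i+r_j)·cross = 16839.2500 → first moment M = |Σ|/6 = 2806.5417
R_c = M/A = 2806.5417/298.3750 = 9.4061 mm
θ = 163° = 2.844887 rad
V = θ·R_c·A = 2.844887·9.4061·298.3750 = 7984.293 mm³

Volume = 7984.293 mm³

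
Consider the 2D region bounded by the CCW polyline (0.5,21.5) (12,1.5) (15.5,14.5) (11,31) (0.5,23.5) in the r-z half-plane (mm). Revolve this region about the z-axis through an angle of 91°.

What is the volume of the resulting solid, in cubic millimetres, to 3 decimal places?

Volume = 3237.382 mm³

Profile (r,z), 5 vertices: (0.5,21.5) (12,1.5) (15.5,14.5) (11,31) (0.5,23.5)
edge 0: (0.5,21.5)→(12,1.5)  cross = 0.5·1.5 − 12·21.5 = -257.2500; (r_i+r_j)·cross = 12.5·-257.2500 = -3215.6250
edge 1: (12,1.5)→(15.5,14.5)  cross = 12·14.5 − 15.5·1.5 = 150.7500; (r_i+r_j)·cross = 27.5·150.7500 = 4145.6250
edge 2: (15.5,14.5)→(11,31)  cross = 15.5·31 − 11·14.5 = 321.0000; (r_i+r_j)·cross = 26.5·321.0000 = 8506.5000
edge 3: (11,31)→(0.5,23.5)  cross = 11·23.5 − 0.5·31 = 243.0000; (r_i+r_j)·cross = 11.5·243.0000 = 2794.5000
edge 4: (0.5,23.5)→(0.5,21.5)  cross = 0.5·21.5 − 0.5·23.5 = -1.0000; (r_i+r_j)·cross = 1·-1.0000 = -1.0000
Σcross = 456.5000 → A = |Σcross|/2 = 228.2500 mm²
Σ(r_i+r_j)·cross = 12230.0000 → first moment M = |Σ|/6 = 2038.3333
R_c = M/A = 2038.3333/228.2500 = 8.9303 mm
θ = 91° = 1.588250 rad
V = θ·R_c·A = 1.588250·8.9303·228.2500 = 3237.382 mm³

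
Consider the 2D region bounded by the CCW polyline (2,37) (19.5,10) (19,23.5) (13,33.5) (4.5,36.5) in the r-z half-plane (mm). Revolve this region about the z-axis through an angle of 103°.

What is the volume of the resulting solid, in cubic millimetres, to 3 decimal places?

Profile (r,z), 5 vertices: (2,37) (19.5,10) (19,23.5) (13,33.5) (4.5,36.5)
edge 0: (2,37)→(19.5,10)  cross = 2·10 − 19.5·37 = -701.5000; (r_i+r_j)·cross = 21.5·-701.5000 = -15082.2500
edge 1: (19.5,10)→(19,23.5)  cross = 19.5·23.5 − 19·10 = 268.2500; (r_i+r_j)·cross = 38.5·268.2500 = 10327.6250
edge 2: (19,23.5)→(13,33.5)  cross = 19·33.5 − 13·23.5 = 331.0000; (r_i+r_j)·cross = 32·331.0000 = 10592.0000
edge 3: (13,33.5)→(4.5,36.5)  cross = 13·36.5 − 4.5·33.5 = 323.7500; (r_i+r_j)·cross = 17.5·323.7500 = 5665.6250
edge 4: (4.5,36.5)→(2,37)  cross = 4.5·37 − 2·36.5 = 93.5000; (r_i+r_j)·cross = 6.5·93.5000 = 607.7500
Σcross = 315.0000 → A = |Σcross|/2 = 157.5000 mm²
Σ(r_i+r_j)·cross = 12110.7500 → first moment M = |Σ|/6 = 2018.4583
R_c = M/A = 2018.4583/157.5000 = 12.8156 mm
θ = 103° = 1.797689 rad
V = θ·R_c·A = 1.797689·12.8156·157.5000 = 3628.561 mm³

Volume = 3628.561 mm³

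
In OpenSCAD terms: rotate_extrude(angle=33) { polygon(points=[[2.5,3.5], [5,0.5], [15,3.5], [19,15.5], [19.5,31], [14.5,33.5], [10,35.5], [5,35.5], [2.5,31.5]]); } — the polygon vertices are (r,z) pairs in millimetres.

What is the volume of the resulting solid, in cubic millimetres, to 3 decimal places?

Volume = 2968.251 mm³

Profile (r,z), 9 vertices: (2.5,3.5) (5,0.5) (15,3.5) (19,15.5) (19.5,31) (14.5,33.5) (10,35.5) (5,35.5) (2.5,31.5)
edge 0: (2.5,3.5)→(5,0.5)  cross = 2.5·0.5 − 5·3.5 = -16.2500; (r_i+r_j)·cross = 7.5·-16.2500 = -121.8750
edge 1: (5,0.5)→(15,3.5)  cross = 5·3.5 − 15·0.5 = 10.0000; (r_i+r_j)·cross = 20·10.0000 = 200.0000
edge 2: (15,3.5)→(19,15.5)  cross = 15·15.5 − 19·3.5 = 166.0000; (r_i+r_j)·cross = 34·166.0000 = 5644.0000
edge 3: (19,15.5)→(19.5,31)  cross = 19·31 − 19.5·15.5 = 286.7500; (r_i+r_j)·cross = 38.5·286.7500 = 11039.8750
edge 4: (19.5,31)→(14.5,33.5)  cross = 19.5·33.5 − 14.5·31 = 203.7500; (r_i+r_j)·cross = 34·203.7500 = 6927.5000
edge 5: (14.5,33.5)→(10,35.5)  cross = 14.5·35.5 − 10·33.5 = 179.7500; (r_i+r_j)·cross = 24.5·179.7500 = 4403.8750
edge 6: (10,35.5)→(5,35.5)  cross = 10·35.5 − 5·35.5 = 177.5000; (r_i+r_j)·cross = 15·177.5000 = 2662.5000
edge 7: (5,35.5)→(2.5,31.5)  cross = 5·31.5 − 2.5·35.5 = 68.7500; (r_i+r_j)·cross = 7.5·68.7500 = 515.6250
edge 8: (2.5,31.5)→(2.5,3.5)  cross = 2.5·3.5 − 2.5·31.5 = -70.0000; (r_i+r_j)·cross = 5·-70.0000 = -350.0000
Σcross = 1006.2500 → A = |Σcross|/2 = 503.1250 mm²
Σ(r_i+r_j)·cross = 30921.5000 → first moment M = |Σ|/6 = 5153.5833
R_c = M/A = 5153.5833/503.1250 = 10.2431 mm
θ = 33° = 0.575959 rad
V = θ·R_c·A = 0.575959·10.2431·503.1250 = 2968.251 mm³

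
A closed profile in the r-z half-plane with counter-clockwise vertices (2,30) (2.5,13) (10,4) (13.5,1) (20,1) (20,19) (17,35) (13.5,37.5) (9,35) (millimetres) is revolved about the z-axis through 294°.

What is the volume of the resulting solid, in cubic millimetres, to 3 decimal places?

Profile (r,z), 9 vertices: (2,30) (2.5,13) (10,4) (13.5,1) (20,1) (20,19) (17,35) (13.5,37.5) (9,35)
edge 0: (2,30)→(2.5,13)  cross = 2·13 − 2.5·30 = -49.0000; (r_i+r_j)·cross = 4.5·-49.0000 = -220.5000
edge 1: (2.5,13)→(10,4)  cross = 2.5·4 − 10·13 = -120.0000; (r_i+r_j)·cross = 12.5·-120.0000 = -1500.0000
edge 2: (10,4)→(13.5,1)  cross = 10·1 − 13.5·4 = -44.0000; (r_i+r_j)·cross = 23.5·-44.0000 = -1034.0000
edge 3: (13.5,1)→(20,1)  cross = 13.5·1 − 20·1 = -6.5000; (r_i+r_j)·cross = 33.5·-6.5000 = -217.7500
edge 4: (20,1)→(20,19)  cross = 20·19 − 20·1 = 360.0000; (r_i+r_j)·cross = 40·360.0000 = 14400.0000
edge 5: (20,19)→(17,35)  cross = 20·35 − 17·19 = 377.0000; (r_i+r_j)·cross = 37·377.0000 = 13949.0000
edge 6: (17,35)→(13.5,37.5)  cross = 17·37.5 − 13.5·35 = 165.0000; (r_i+r_j)·cross = 30.5·165.0000 = 5032.5000
edge 7: (13.5,37.5)→(9,35)  cross = 13.5·35 − 9·37.5 = 135.0000; (r_i+r_j)·cross = 22.5·135.0000 = 3037.5000
edge 8: (9,35)→(2,30)  cross = 9·30 − 2·35 = 200.0000; (r_i+r_j)·cross = 11·200.0000 = 2200.0000
Σcross = 1017.5000 → A = |Σcross|/2 = 508.7500 mm²
Σ(r_i+r_j)·cross = 35646.7500 → first moment M = |Σ|/6 = 5941.1250
R_c = M/A = 5941.1250/508.7500 = 11.6779 mm
θ = 294° = 5.131268 rad
V = θ·R_c·A = 5.131268·11.6779·508.7500 = 30485.505 mm³

Volume = 30485.505 mm³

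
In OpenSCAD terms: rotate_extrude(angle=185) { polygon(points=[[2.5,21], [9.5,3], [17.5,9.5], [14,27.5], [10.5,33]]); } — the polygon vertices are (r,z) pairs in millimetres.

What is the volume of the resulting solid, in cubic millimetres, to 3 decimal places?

Volume = 8461.629 mm³

Profile (r,z), 5 vertices: (2.5,21) (9.5,3) (17.5,9.5) (14,27.5) (10.5,33)
edge 0: (2.5,21)→(9.5,3)  cross = 2.5·3 − 9.5·21 = -192.0000; (r_i+r_j)·cross = 12·-192.0000 = -2304.0000
edge 1: (9.5,3)→(17.5,9.5)  cross = 9.5·9.5 − 17.5·3 = 37.7500; (r_i+r_j)·cross = 27·37.7500 = 1019.2500
edge 2: (17.5,9.5)→(14,27.5)  cross = 17.5·27.5 − 14·9.5 = 348.2500; (r_i+r_j)·cross = 31.5·348.2500 = 10969.8750
edge 3: (14,27.5)→(10.5,33)  cross = 14·33 − 10.5·27.5 = 173.2500; (r_i+r_j)·cross = 24.5·173.2500 = 4244.6250
edge 4: (10.5,33)→(2.5,21)  cross = 10.5·21 − 2.5·33 = 138.0000; (r_i+r_j)·cross = 13·138.0000 = 1794.0000
Σcross = 505.2500 → A = |Σcross|/2 = 252.6250 mm²
Σ(r_i+r_j)·cross = 15723.7500 → first moment M = |Σ|/6 = 2620.6250
R_c = M/A = 2620.6250/252.6250 = 10.3736 mm
θ = 185° = 3.228859 rad
V = θ·R_c·A = 3.228859·10.3736·252.6250 = 8461.629 mm³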